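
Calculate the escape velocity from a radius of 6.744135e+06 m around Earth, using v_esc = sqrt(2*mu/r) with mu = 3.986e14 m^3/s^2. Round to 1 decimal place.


Step 1: 2*mu/r = 2 * 3.986e14 / 6.744135e+06 = 118206411.9416
Step 2: v_esc = sqrt(118206411.9416) = 10872.3 m/s

10872.3


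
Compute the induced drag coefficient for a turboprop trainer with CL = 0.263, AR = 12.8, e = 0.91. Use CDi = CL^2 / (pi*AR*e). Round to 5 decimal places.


Step 1: CL^2 = 0.263^2 = 0.069169
Step 2: pi * AR * e = 3.14159 * 12.8 * 0.91 = 36.593271
Step 3: CDi = 0.069169 / 36.593271 = 0.00189

0.00189


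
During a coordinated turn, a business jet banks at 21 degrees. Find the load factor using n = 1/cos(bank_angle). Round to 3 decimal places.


Step 1: Convert 21 degrees to radians = 0.366519
Step 2: cos(21 deg) = 0.93358
Step 3: n = 1 / 0.93358 = 1.071

1.071


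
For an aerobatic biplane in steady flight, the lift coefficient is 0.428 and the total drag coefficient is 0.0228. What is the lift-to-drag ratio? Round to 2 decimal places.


Step 1: L/D = CL / CD = 0.428 / 0.0228
Step 2: L/D = 18.77

18.77


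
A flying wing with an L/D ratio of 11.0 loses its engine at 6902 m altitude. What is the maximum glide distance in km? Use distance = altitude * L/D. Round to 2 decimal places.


Step 1: Glide distance = altitude * L/D = 6902 * 11.0 = 75922.0 m
Step 2: Convert to km: 75922.0 / 1000 = 75.92 km

75.92


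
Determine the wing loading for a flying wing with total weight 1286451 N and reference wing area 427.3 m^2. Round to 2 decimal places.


Step 1: Wing loading = W / S = 1286451 / 427.3
Step 2: Wing loading = 3010.65 N/m^2

3010.65


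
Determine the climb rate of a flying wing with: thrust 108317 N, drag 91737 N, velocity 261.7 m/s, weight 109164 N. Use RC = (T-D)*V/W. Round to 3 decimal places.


Step 1: Excess thrust = T - D = 108317 - 91737 = 16580 N
Step 2: Excess power = 16580 * 261.7 = 4338986.0 W
Step 3: RC = 4338986.0 / 109164 = 39.747 m/s

39.747


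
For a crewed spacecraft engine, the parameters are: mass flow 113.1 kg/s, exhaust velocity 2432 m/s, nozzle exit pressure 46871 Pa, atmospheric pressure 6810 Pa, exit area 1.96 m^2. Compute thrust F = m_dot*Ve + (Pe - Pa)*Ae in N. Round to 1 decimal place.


Step 1: Momentum thrust = m_dot * Ve = 113.1 * 2432 = 275059.2 N
Step 2: Pressure thrust = (Pe - Pa) * Ae = (46871 - 6810) * 1.96 = 78519.56 N
Step 3: Total thrust F = 275059.2 + 78519.56 = 353578.8 N

353578.8


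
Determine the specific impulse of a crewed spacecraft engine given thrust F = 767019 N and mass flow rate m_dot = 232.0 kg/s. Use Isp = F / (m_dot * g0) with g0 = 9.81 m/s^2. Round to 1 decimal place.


Step 1: m_dot * g0 = 232.0 * 9.81 = 2275.92
Step 2: Isp = 767019 / 2275.92 = 337.0 s

337.0


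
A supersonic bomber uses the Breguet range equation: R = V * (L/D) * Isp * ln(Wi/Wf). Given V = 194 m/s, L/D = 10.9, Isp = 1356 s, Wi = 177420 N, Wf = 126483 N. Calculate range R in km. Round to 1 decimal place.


Step 1: Coefficient = V * (L/D) * Isp = 194 * 10.9 * 1356 = 2867397.6 m
Step 2: Wi/Wf = 177420 / 126483 = 1.402718
Step 3: ln(1.402718) = 0.338412
Step 4: R = 2867397.6 * 0.338412 = 970361.4 m = 970.4 km

970.4


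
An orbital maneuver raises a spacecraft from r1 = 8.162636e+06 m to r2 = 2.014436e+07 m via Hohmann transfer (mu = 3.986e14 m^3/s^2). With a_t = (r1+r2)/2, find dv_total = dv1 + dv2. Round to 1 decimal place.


Step 1: Transfer semi-major axis a_t = (8.162636e+06 + 2.014436e+07) / 2 = 1.415350e+07 m
Step 2: v1 (circular at r1) = sqrt(mu/r1) = 6988.01 m/s
Step 3: v_t1 = sqrt(mu*(2/r1 - 1/a_t)) = 8336.78 m/s
Step 4: dv1 = |8336.78 - 6988.01| = 1348.77 m/s
Step 5: v2 (circular at r2) = 4448.28 m/s, v_t2 = 3378.12 m/s
Step 6: dv2 = |4448.28 - 3378.12| = 1070.16 m/s
Step 7: Total delta-v = 1348.77 + 1070.16 = 2418.9 m/s

2418.9


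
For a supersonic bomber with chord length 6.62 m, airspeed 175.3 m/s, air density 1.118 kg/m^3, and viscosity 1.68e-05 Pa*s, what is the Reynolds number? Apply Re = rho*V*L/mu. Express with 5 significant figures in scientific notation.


Step 1: Numerator = rho * V * L = 1.118 * 175.3 * 6.62 = 1297.423348
Step 2: Re = 1297.423348 / 1.68e-05
Step 3: Re = 7.7228e+07

7.7228e+07


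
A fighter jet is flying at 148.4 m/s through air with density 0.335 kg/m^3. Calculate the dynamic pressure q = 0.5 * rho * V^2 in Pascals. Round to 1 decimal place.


Step 1: V^2 = 148.4^2 = 22022.56
Step 2: q = 0.5 * 0.335 * 22022.56
Step 3: q = 3688.8 Pa

3688.8


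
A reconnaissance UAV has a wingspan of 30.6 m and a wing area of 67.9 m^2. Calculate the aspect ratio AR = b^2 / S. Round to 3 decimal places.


Step 1: b^2 = 30.6^2 = 936.36
Step 2: AR = 936.36 / 67.9 = 13.790

13.790


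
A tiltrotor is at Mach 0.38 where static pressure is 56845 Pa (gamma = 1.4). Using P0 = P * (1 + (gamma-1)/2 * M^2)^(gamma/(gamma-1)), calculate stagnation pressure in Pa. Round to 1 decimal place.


Step 1: (gamma-1)/2 * M^2 = 0.2 * 0.1444 = 0.02888
Step 2: 1 + 0.02888 = 1.02888
Step 3: Exponent gamma/(gamma-1) = 3.5
Step 4: P0 = 56845 * 1.02888^3.5 = 62801.3 Pa

62801.3


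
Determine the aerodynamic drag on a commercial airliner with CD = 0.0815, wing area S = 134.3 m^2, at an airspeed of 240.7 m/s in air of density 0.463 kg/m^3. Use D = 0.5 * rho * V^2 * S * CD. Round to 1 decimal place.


Step 1: Dynamic pressure q = 0.5 * 0.463 * 240.7^2 = 13412.2974 Pa
Step 2: Drag D = q * S * CD = 13412.2974 * 134.3 * 0.0815
Step 3: D = 146803.6 N

146803.6


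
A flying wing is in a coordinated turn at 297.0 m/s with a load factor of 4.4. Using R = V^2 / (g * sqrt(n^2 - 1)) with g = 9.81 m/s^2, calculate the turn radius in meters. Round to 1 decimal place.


Step 1: V^2 = 297.0^2 = 88209.0
Step 2: n^2 - 1 = 4.4^2 - 1 = 18.36
Step 3: sqrt(18.36) = 4.284857
Step 4: R = 88209.0 / (9.81 * 4.284857) = 2098.5 m

2098.5


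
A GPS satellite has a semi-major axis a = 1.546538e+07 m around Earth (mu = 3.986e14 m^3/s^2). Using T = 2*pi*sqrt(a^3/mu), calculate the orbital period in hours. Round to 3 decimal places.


Step 1: a^3 / mu = 3.698978e+21 / 3.986e14 = 9.279926e+06
Step 2: sqrt(9.279926e+06) = 3046.297 s
Step 3: T = 2*pi * 3046.297 = 19140.45 s
Step 4: T in hours = 19140.45 / 3600 = 5.317 hours

5.317


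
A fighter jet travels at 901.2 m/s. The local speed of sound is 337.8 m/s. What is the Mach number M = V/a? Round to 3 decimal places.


Step 1: M = V / a = 901.2 / 337.8
Step 2: M = 2.668

2.668


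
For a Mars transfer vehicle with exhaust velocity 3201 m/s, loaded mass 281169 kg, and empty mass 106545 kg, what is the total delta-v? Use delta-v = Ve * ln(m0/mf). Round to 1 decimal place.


Step 1: Mass ratio m0/mf = 281169 / 106545 = 2.638969
Step 2: ln(2.638969) = 0.970388
Step 3: delta-v = 3201 * 0.970388 = 3106.2 m/s

3106.2


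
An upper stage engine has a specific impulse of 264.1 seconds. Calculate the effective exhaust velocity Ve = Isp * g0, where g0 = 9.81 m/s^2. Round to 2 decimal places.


Step 1: Ve = Isp * g0 = 264.1 * 9.81
Step 2: Ve = 2590.82 m/s

2590.82


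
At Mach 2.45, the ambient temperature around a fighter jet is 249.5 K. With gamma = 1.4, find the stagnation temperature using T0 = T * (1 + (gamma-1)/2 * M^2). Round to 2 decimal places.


Step 1: (gamma-1)/2 = 0.2
Step 2: M^2 = 6.0025
Step 3: 1 + 0.2 * 6.0025 = 2.2005
Step 4: T0 = 249.5 * 2.2005 = 549.02 K

549.02


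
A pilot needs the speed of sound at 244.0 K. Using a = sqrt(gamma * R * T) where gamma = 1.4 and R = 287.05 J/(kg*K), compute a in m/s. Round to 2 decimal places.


Step 1: gamma * R * T = 1.4 * 287.05 * 244.0 = 98056.28
Step 2: a = sqrt(98056.28) = 313.14 m/s

313.14


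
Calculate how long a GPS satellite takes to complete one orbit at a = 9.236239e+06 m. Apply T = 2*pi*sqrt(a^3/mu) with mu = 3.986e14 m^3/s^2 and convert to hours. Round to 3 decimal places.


Step 1: a^3 / mu = 7.879261e+20 / 3.986e14 = 1.976734e+06
Step 2: sqrt(1.976734e+06) = 1405.9637 s
Step 3: T = 2*pi * 1405.9637 = 8833.93 s
Step 4: T in hours = 8833.93 / 3600 = 2.454 hours

2.454


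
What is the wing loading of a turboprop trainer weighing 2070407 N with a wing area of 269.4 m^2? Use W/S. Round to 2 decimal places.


Step 1: Wing loading = W / S = 2070407 / 269.4
Step 2: Wing loading = 7685.25 N/m^2

7685.25


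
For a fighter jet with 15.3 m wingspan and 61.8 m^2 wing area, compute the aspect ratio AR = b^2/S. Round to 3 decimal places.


Step 1: b^2 = 15.3^2 = 234.09
Step 2: AR = 234.09 / 61.8 = 3.788

3.788


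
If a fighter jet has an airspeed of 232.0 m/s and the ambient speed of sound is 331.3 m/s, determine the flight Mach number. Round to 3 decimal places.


Step 1: M = V / a = 232.0 / 331.3
Step 2: M = 0.700

0.700


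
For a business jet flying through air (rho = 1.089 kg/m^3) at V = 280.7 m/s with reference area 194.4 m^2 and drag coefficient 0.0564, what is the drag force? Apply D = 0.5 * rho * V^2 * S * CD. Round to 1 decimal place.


Step 1: Dynamic pressure q = 0.5 * 1.089 * 280.7^2 = 42902.5108 Pa
Step 2: Drag D = q * S * CD = 42902.5108 * 194.4 * 0.0564
Step 3: D = 470390.0 N

470390.0


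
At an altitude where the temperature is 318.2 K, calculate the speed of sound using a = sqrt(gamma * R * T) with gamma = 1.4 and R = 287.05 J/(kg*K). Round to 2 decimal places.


Step 1: gamma * R * T = 1.4 * 287.05 * 318.2 = 127875.034
Step 2: a = sqrt(127875.034) = 357.60 m/s

357.60


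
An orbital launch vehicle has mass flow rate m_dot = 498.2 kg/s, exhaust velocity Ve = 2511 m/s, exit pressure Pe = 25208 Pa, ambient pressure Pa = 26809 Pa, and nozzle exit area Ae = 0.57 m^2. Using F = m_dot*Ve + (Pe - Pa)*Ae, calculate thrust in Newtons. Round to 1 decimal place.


Step 1: Momentum thrust = m_dot * Ve = 498.2 * 2511 = 1250980.2 N
Step 2: Pressure thrust = (Pe - Pa) * Ae = (25208 - 26809) * 0.57 = -912.57 N
Step 3: Total thrust F = 1250980.2 + -912.57 = 1250067.6 N

1250067.6


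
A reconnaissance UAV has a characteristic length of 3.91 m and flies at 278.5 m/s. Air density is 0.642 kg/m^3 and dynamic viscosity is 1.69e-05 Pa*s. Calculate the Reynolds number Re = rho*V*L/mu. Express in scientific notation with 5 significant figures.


Step 1: Numerator = rho * V * L = 0.642 * 278.5 * 3.91 = 699.09627
Step 2: Re = 699.09627 / 1.69e-05
Step 3: Re = 4.1367e+07

4.1367e+07


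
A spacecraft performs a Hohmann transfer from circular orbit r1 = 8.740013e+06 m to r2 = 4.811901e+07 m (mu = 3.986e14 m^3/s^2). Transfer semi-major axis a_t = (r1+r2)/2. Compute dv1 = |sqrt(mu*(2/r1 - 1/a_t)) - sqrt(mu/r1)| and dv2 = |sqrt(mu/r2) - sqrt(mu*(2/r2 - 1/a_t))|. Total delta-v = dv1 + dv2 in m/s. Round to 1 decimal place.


Step 1: Transfer semi-major axis a_t = (8.740013e+06 + 4.811901e+07) / 2 = 2.842951e+07 m
Step 2: v1 (circular at r1) = sqrt(mu/r1) = 6753.25 m/s
Step 3: v_t1 = sqrt(mu*(2/r1 - 1/a_t)) = 8785.9 m/s
Step 4: dv1 = |8785.9 - 6753.25| = 2032.65 m/s
Step 5: v2 (circular at r2) = 2878.13 m/s, v_t2 = 1595.81 m/s
Step 6: dv2 = |2878.13 - 1595.81| = 1282.32 m/s
Step 7: Total delta-v = 2032.65 + 1282.32 = 3315.0 m/s

3315.0


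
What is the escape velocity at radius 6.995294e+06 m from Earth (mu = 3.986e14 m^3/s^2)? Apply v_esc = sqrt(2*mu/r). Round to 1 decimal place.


Step 1: 2*mu/r = 2 * 3.986e14 / 6.995294e+06 = 113962329.5318
Step 2: v_esc = sqrt(113962329.5318) = 10675.3 m/s

10675.3


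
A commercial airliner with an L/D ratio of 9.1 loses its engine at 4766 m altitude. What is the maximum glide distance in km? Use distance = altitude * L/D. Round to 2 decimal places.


Step 1: Glide distance = altitude * L/D = 4766 * 9.1 = 43370.6 m
Step 2: Convert to km: 43370.6 / 1000 = 43.37 km

43.37


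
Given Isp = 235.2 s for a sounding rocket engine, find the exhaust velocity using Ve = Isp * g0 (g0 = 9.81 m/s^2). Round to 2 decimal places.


Step 1: Ve = Isp * g0 = 235.2 * 9.81
Step 2: Ve = 2307.31 m/s

2307.31


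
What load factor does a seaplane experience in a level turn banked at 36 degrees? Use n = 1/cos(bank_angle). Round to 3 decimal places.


Step 1: Convert 36 degrees to radians = 0.628319
Step 2: cos(36 deg) = 0.809017
Step 3: n = 1 / 0.809017 = 1.236

1.236


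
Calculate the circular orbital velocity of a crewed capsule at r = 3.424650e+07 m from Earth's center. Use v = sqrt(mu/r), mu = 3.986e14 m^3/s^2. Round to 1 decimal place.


Step 1: mu / r = 3.986e14 / 3.424650e+07 = 11639145.6061
Step 2: v = sqrt(11639145.6061) = 3411.6 m/s

3411.6


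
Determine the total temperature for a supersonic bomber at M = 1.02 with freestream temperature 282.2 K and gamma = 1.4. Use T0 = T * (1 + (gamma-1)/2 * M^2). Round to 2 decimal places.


Step 1: (gamma-1)/2 = 0.2
Step 2: M^2 = 1.0404
Step 3: 1 + 0.2 * 1.0404 = 1.20808
Step 4: T0 = 282.2 * 1.20808 = 340.92 K

340.92


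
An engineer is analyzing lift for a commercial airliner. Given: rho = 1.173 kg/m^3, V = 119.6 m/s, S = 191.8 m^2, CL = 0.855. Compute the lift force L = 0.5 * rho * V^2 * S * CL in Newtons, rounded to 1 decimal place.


Step 1: Calculate dynamic pressure q = 0.5 * 1.173 * 119.6^2 = 0.5 * 1.173 * 14304.16 = 8389.3898 Pa
Step 2: Multiply by wing area and lift coefficient: L = 8389.3898 * 191.8 * 0.855
Step 3: L = 1609084.9713 * 0.855 = 1375767.7 N

1375767.7


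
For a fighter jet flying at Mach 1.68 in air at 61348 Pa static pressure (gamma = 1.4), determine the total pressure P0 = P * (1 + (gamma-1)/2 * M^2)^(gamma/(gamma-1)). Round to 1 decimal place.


Step 1: (gamma-1)/2 * M^2 = 0.2 * 2.8224 = 0.56448
Step 2: 1 + 0.56448 = 1.56448
Step 3: Exponent gamma/(gamma-1) = 3.5
Step 4: P0 = 61348 * 1.56448^3.5 = 293829.5 Pa

293829.5


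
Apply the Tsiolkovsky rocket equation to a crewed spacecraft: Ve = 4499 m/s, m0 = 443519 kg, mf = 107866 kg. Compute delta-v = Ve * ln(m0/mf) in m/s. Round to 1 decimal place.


Step 1: Mass ratio m0/mf = 443519 / 107866 = 4.111759
Step 2: ln(4.111759) = 1.413851
Step 3: delta-v = 4499 * 1.413851 = 6360.9 m/s

6360.9


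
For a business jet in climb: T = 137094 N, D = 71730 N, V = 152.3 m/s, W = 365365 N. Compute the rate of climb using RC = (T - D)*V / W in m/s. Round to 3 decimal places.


Step 1: Excess thrust = T - D = 137094 - 71730 = 65364 N
Step 2: Excess power = 65364 * 152.3 = 9954937.2 W
Step 3: RC = 9954937.2 / 365365 = 27.247 m/s

27.247


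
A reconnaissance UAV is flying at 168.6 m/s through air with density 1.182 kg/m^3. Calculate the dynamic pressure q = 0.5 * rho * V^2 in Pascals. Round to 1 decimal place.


Step 1: V^2 = 168.6^2 = 28425.96
Step 2: q = 0.5 * 1.182 * 28425.96
Step 3: q = 16799.7 Pa

16799.7


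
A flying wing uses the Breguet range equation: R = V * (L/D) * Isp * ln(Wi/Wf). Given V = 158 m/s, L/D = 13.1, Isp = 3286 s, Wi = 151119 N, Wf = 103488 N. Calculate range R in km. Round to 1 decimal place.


Step 1: Coefficient = V * (L/D) * Isp = 158 * 13.1 * 3286 = 6801362.8 m
Step 2: Wi/Wf = 151119 / 103488 = 1.460256
Step 3: ln(1.460256) = 0.378612
Step 4: R = 6801362.8 * 0.378612 = 2575077.2 m = 2575.1 km

2575.1


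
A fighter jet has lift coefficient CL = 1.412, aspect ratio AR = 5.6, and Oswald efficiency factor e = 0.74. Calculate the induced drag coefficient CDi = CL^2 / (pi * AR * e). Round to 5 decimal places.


Step 1: CL^2 = 1.412^2 = 1.993744
Step 2: pi * AR * e = 3.14159 * 5.6 * 0.74 = 13.01876
Step 3: CDi = 1.993744 / 13.01876 = 0.15314

0.15314


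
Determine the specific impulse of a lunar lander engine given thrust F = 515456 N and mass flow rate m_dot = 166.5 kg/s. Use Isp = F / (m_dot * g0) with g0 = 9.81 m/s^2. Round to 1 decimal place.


Step 1: m_dot * g0 = 166.5 * 9.81 = 1633.37
Step 2: Isp = 515456 / 1633.37 = 315.6 s

315.6


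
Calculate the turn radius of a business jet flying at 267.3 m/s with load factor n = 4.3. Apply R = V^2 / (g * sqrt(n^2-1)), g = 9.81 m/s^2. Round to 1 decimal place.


Step 1: V^2 = 267.3^2 = 71449.29
Step 2: n^2 - 1 = 4.3^2 - 1 = 17.49
Step 3: sqrt(17.49) = 4.182105
Step 4: R = 71449.29 / (9.81 * 4.182105) = 1741.5 m

1741.5


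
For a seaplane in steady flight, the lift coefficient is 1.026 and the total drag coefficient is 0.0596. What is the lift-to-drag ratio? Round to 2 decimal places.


Step 1: L/D = CL / CD = 1.026 / 0.0596
Step 2: L/D = 17.21

17.21


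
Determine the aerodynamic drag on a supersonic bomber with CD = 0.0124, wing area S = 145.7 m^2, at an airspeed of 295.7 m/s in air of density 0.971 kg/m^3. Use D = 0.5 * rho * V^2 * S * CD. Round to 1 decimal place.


Step 1: Dynamic pressure q = 0.5 * 0.971 * 295.7^2 = 42451.3869 Pa
Step 2: Drag D = q * S * CD = 42451.3869 * 145.7 * 0.0124
Step 3: D = 76696.1 N

76696.1


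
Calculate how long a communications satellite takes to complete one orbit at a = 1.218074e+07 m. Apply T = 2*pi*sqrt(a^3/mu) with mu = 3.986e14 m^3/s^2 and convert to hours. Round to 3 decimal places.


Step 1: a^3 / mu = 1.807262e+21 / 3.986e14 = 4.534023e+06
Step 2: sqrt(4.534023e+06) = 2129.3246 s
Step 3: T = 2*pi * 2129.3246 = 13378.94 s
Step 4: T in hours = 13378.94 / 3600 = 3.716 hours

3.716


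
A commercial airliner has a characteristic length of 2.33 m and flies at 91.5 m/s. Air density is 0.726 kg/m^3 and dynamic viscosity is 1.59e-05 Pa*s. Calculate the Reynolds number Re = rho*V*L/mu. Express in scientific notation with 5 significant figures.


Step 1: Numerator = rho * V * L = 0.726 * 91.5 * 2.33 = 154.77957
Step 2: Re = 154.77957 / 1.59e-05
Step 3: Re = 9.7346e+06

9.7346e+06


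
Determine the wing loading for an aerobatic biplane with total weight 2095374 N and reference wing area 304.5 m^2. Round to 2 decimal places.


Step 1: Wing loading = W / S = 2095374 / 304.5
Step 2: Wing loading = 6881.36 N/m^2

6881.36


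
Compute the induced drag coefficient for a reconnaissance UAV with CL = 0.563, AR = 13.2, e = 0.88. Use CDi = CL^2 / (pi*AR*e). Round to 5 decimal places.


Step 1: CL^2 = 0.563^2 = 0.316969
Step 2: pi * AR * e = 3.14159 * 13.2 * 0.88 = 36.49274
Step 3: CDi = 0.316969 / 36.49274 = 0.00869

0.00869


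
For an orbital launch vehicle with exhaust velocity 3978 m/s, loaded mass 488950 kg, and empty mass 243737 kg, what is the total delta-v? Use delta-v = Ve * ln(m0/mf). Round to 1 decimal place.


Step 1: Mass ratio m0/mf = 488950 / 243737 = 2.006056
Step 2: ln(2.006056) = 0.69617
Step 3: delta-v = 3978 * 0.69617 = 2769.4 m/s

2769.4


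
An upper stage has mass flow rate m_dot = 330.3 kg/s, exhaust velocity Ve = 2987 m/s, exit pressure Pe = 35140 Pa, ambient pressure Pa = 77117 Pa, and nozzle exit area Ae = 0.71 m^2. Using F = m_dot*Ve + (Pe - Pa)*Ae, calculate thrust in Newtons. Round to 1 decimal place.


Step 1: Momentum thrust = m_dot * Ve = 330.3 * 2987 = 986606.1 N
Step 2: Pressure thrust = (Pe - Pa) * Ae = (35140 - 77117) * 0.71 = -29803.67 N
Step 3: Total thrust F = 986606.1 + -29803.67 = 956802.4 N

956802.4


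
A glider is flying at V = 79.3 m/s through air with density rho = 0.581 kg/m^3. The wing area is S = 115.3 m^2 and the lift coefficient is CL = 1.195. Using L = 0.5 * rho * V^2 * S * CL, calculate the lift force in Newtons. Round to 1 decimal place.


Step 1: Calculate dynamic pressure q = 0.5 * 0.581 * 79.3^2 = 0.5 * 0.581 * 6288.49 = 1826.8063 Pa
Step 2: Multiply by wing area and lift coefficient: L = 1826.8063 * 115.3 * 1.195
Step 3: L = 210630.7716 * 1.195 = 251703.8 N

251703.8


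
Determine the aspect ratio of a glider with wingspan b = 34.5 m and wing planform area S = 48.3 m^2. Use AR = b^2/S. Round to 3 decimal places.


Step 1: b^2 = 34.5^2 = 1190.25
Step 2: AR = 1190.25 / 48.3 = 24.643

24.643


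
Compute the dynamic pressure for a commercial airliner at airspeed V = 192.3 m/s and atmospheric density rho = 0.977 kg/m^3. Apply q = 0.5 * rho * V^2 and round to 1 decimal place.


Step 1: V^2 = 192.3^2 = 36979.29
Step 2: q = 0.5 * 0.977 * 36979.29
Step 3: q = 18064.4 Pa

18064.4


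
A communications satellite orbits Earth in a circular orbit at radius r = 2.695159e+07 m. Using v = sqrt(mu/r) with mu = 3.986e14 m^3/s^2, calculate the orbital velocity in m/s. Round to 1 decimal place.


Step 1: mu / r = 3.986e14 / 2.695159e+07 = 14789479.9528
Step 2: v = sqrt(14789479.9528) = 3845.7 m/s

3845.7


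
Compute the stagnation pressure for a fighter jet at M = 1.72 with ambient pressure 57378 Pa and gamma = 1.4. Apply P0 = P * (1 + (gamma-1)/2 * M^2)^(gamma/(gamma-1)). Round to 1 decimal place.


Step 1: (gamma-1)/2 * M^2 = 0.2 * 2.9584 = 0.59168
Step 2: 1 + 0.59168 = 1.59168
Step 3: Exponent gamma/(gamma-1) = 3.5
Step 4: P0 = 57378 * 1.59168^3.5 = 291904.3 Pa

291904.3


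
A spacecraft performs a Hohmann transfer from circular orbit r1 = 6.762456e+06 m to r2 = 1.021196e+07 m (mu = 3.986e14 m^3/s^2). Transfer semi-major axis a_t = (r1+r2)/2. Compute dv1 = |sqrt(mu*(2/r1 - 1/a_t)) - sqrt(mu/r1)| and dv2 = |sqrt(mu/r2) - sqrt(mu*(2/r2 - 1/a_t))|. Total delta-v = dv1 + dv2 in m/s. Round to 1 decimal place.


Step 1: Transfer semi-major axis a_t = (6.762456e+06 + 1.021196e+07) / 2 = 8.487208e+06 m
Step 2: v1 (circular at r1) = sqrt(mu/r1) = 7677.44 m/s
Step 3: v_t1 = sqrt(mu*(2/r1 - 1/a_t)) = 8421.48 m/s
Step 4: dv1 = |8421.48 - 7677.44| = 744.04 m/s
Step 5: v2 (circular at r2) = 6247.61 m/s, v_t2 = 5576.78 m/s
Step 6: dv2 = |6247.61 - 5576.78| = 670.83 m/s
Step 7: Total delta-v = 744.04 + 670.83 = 1414.9 m/s

1414.9


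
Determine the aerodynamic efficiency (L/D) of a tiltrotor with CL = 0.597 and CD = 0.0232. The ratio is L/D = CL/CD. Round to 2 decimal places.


Step 1: L/D = CL / CD = 0.597 / 0.0232
Step 2: L/D = 25.73

25.73


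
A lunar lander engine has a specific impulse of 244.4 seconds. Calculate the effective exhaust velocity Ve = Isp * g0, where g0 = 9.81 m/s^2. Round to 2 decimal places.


Step 1: Ve = Isp * g0 = 244.4 * 9.81
Step 2: Ve = 2397.56 m/s

2397.56


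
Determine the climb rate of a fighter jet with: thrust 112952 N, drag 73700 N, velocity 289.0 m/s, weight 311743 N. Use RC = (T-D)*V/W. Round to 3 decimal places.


Step 1: Excess thrust = T - D = 112952 - 73700 = 39252 N
Step 2: Excess power = 39252 * 289.0 = 11343828.0 W
Step 3: RC = 11343828.0 / 311743 = 36.388 m/s

36.388


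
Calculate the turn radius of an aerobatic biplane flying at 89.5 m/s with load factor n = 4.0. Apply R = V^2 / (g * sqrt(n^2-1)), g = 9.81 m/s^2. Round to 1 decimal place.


Step 1: V^2 = 89.5^2 = 8010.25
Step 2: n^2 - 1 = 4.0^2 - 1 = 15.0
Step 3: sqrt(15.0) = 3.872983
Step 4: R = 8010.25 / (9.81 * 3.872983) = 210.8 m

210.8


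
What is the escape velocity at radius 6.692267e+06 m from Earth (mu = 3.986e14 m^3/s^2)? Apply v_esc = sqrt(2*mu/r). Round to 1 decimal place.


Step 1: 2*mu/r = 2 * 3.986e14 / 6.692267e+06 = 119122563.4004
Step 2: v_esc = sqrt(119122563.4004) = 10914.3 m/s

10914.3


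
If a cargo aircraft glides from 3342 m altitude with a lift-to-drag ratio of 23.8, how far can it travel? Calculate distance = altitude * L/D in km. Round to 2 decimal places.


Step 1: Glide distance = altitude * L/D = 3342 * 23.8 = 79539.6 m
Step 2: Convert to km: 79539.6 / 1000 = 79.54 km

79.54


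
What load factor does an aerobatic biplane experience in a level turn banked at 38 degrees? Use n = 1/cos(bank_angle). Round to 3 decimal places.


Step 1: Convert 38 degrees to radians = 0.663225
Step 2: cos(38 deg) = 0.788011
Step 3: n = 1 / 0.788011 = 1.269

1.269


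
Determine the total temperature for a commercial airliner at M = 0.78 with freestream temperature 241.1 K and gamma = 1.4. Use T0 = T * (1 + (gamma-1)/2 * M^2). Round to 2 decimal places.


Step 1: (gamma-1)/2 = 0.2
Step 2: M^2 = 0.6084
Step 3: 1 + 0.2 * 0.6084 = 1.12168
Step 4: T0 = 241.1 * 1.12168 = 270.44 K

270.44


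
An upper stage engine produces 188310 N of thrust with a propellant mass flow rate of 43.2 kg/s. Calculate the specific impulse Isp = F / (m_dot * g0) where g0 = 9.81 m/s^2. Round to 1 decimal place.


Step 1: m_dot * g0 = 43.2 * 9.81 = 423.79
Step 2: Isp = 188310 / 423.79 = 444.3 s

444.3


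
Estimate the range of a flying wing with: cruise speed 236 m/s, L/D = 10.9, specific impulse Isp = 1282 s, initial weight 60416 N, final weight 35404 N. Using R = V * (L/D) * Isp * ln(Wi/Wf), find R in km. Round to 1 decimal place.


Step 1: Coefficient = V * (L/D) * Isp = 236 * 10.9 * 1282 = 3297816.8 m
Step 2: Wi/Wf = 60416 / 35404 = 1.706474
Step 3: ln(1.706474) = 0.534429
Step 4: R = 3297816.8 * 0.534429 = 1762449.5 m = 1762.4 km

1762.4


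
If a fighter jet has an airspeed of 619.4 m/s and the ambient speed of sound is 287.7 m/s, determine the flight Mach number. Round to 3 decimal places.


Step 1: M = V / a = 619.4 / 287.7
Step 2: M = 2.153

2.153


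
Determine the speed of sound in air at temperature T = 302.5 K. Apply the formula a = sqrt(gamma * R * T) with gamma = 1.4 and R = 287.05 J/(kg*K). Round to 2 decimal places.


Step 1: gamma * R * T = 1.4 * 287.05 * 302.5 = 121565.675
Step 2: a = sqrt(121565.675) = 348.66 m/s

348.66


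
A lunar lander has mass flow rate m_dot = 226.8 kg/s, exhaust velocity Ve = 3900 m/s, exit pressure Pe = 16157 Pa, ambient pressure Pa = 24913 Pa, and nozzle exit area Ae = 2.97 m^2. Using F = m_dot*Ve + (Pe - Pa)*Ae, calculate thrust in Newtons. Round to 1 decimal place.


Step 1: Momentum thrust = m_dot * Ve = 226.8 * 3900 = 884520.0 N
Step 2: Pressure thrust = (Pe - Pa) * Ae = (16157 - 24913) * 2.97 = -26005.32 N
Step 3: Total thrust F = 884520.0 + -26005.32 = 858514.7 N

858514.7


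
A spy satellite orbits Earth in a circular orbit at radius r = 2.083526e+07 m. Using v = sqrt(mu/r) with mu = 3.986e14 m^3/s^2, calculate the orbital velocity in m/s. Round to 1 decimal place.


Step 1: mu / r = 3.986e14 / 2.083526e+07 = 19131030.7623
Step 2: v = sqrt(19131030.7623) = 4373.9 m/s

4373.9


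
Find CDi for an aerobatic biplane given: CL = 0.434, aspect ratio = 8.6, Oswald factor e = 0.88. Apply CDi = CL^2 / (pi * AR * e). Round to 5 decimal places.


Step 1: CL^2 = 0.434^2 = 0.188356
Step 2: pi * AR * e = 3.14159 * 8.6 * 0.88 = 23.775573
Step 3: CDi = 0.188356 / 23.775573 = 0.00792

0.00792


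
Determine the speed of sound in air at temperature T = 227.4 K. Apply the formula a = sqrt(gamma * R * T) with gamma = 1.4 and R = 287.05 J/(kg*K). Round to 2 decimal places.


Step 1: gamma * R * T = 1.4 * 287.05 * 227.4 = 91385.238
Step 2: a = sqrt(91385.238) = 302.30 m/s

302.30


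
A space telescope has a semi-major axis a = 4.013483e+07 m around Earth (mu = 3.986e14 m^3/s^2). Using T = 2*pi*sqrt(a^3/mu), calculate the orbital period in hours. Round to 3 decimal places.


Step 1: a^3 / mu = 6.464937e+22 / 3.986e14 = 1.621911e+08
Step 2: sqrt(1.621911e+08) = 12735.4265 s
Step 3: T = 2*pi * 12735.4265 = 80019.04 s
Step 4: T in hours = 80019.04 / 3600 = 22.228 hours

22.228


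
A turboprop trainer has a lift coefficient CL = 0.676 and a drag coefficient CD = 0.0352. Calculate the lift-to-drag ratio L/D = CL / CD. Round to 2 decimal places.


Step 1: L/D = CL / CD = 0.676 / 0.0352
Step 2: L/D = 19.20

19.20


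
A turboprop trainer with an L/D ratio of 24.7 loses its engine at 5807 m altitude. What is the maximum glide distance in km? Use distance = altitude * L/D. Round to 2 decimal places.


Step 1: Glide distance = altitude * L/D = 5807 * 24.7 = 143432.9 m
Step 2: Convert to km: 143432.9 / 1000 = 143.43 km

143.43


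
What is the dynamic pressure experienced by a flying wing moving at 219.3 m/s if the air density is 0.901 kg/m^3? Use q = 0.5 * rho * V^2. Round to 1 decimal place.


Step 1: V^2 = 219.3^2 = 48092.49
Step 2: q = 0.5 * 0.901 * 48092.49
Step 3: q = 21665.7 Pa

21665.7


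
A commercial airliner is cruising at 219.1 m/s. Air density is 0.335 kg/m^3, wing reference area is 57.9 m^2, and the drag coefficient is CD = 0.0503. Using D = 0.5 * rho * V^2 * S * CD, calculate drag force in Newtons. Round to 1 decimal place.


Step 1: Dynamic pressure q = 0.5 * 0.335 * 219.1^2 = 8040.8057 Pa
Step 2: Drag D = q * S * CD = 8040.8057 * 57.9 * 0.0503
Step 3: D = 23417.8 N

23417.8


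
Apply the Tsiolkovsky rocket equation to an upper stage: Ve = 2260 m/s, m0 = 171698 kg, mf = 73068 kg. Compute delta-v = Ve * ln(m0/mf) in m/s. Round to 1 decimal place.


Step 1: Mass ratio m0/mf = 171698 / 73068 = 2.349839
Step 2: ln(2.349839) = 0.854347
Step 3: delta-v = 2260 * 0.854347 = 1930.8 m/s

1930.8


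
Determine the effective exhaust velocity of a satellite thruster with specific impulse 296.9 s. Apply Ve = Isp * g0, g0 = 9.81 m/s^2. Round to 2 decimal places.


Step 1: Ve = Isp * g0 = 296.9 * 9.81
Step 2: Ve = 2912.59 m/s

2912.59


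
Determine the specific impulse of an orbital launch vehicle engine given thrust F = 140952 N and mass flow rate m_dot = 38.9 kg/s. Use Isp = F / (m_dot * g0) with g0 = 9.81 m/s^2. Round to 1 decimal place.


Step 1: m_dot * g0 = 38.9 * 9.81 = 381.61
Step 2: Isp = 140952 / 381.61 = 369.4 s

369.4


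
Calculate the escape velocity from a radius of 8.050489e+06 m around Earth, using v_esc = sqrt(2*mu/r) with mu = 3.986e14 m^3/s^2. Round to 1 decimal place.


Step 1: 2*mu/r = 2 * 3.986e14 / 8.050489e+06 = 99025040.5907
Step 2: v_esc = sqrt(99025040.5907) = 9951.1 m/s

9951.1


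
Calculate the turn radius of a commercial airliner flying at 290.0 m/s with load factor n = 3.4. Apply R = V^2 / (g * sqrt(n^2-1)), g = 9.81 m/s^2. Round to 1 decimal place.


Step 1: V^2 = 290.0^2 = 84100.0
Step 2: n^2 - 1 = 3.4^2 - 1 = 10.56
Step 3: sqrt(10.56) = 3.249615
Step 4: R = 84100.0 / (9.81 * 3.249615) = 2638.1 m

2638.1


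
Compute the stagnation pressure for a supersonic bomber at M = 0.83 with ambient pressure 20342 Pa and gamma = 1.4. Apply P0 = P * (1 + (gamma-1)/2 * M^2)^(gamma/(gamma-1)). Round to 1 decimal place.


Step 1: (gamma-1)/2 * M^2 = 0.2 * 0.6889 = 0.13778
Step 2: 1 + 0.13778 = 1.13778
Step 3: Exponent gamma/(gamma-1) = 3.5
Step 4: P0 = 20342 * 1.13778^3.5 = 31959.3 Pa

31959.3


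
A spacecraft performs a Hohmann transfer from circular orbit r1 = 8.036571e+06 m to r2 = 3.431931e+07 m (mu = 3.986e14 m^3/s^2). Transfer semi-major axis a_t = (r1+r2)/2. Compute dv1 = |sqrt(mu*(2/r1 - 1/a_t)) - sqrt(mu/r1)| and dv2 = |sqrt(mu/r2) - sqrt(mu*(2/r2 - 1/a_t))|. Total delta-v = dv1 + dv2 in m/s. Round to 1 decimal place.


Step 1: Transfer semi-major axis a_t = (8.036571e+06 + 3.431931e+07) / 2 = 2.117794e+07 m
Step 2: v1 (circular at r1) = sqrt(mu/r1) = 7042.6 m/s
Step 3: v_t1 = sqrt(mu*(2/r1 - 1/a_t)) = 8965.21 m/s
Step 4: dv1 = |8965.21 - 7042.6| = 1922.61 m/s
Step 5: v2 (circular at r2) = 3408.0 m/s, v_t2 = 2099.39 m/s
Step 6: dv2 = |3408.0 - 2099.39| = 1308.61 m/s
Step 7: Total delta-v = 1922.61 + 1308.61 = 3231.2 m/s

3231.2


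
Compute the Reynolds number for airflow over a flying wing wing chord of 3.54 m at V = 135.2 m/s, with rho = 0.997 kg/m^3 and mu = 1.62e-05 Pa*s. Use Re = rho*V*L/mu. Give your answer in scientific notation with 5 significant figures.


Step 1: Numerator = rho * V * L = 0.997 * 135.2 * 3.54 = 477.172176
Step 2: Re = 477.172176 / 1.62e-05
Step 3: Re = 2.9455e+07

2.9455e+07


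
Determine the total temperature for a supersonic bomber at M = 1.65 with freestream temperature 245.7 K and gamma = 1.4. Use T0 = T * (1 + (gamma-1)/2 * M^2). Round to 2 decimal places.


Step 1: (gamma-1)/2 = 0.2
Step 2: M^2 = 2.7225
Step 3: 1 + 0.2 * 2.7225 = 1.5445
Step 4: T0 = 245.7 * 1.5445 = 379.48 K

379.48


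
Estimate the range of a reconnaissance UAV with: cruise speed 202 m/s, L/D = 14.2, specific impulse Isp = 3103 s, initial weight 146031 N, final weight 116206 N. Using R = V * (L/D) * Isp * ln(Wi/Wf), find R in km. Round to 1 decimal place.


Step 1: Coefficient = V * (L/D) * Isp = 202 * 14.2 * 3103 = 8900645.2 m
Step 2: Wi/Wf = 146031 / 116206 = 1.256656
Step 3: ln(1.256656) = 0.228454
Step 4: R = 8900645.2 * 0.228454 = 2033392.0 m = 2033.4 km

2033.4


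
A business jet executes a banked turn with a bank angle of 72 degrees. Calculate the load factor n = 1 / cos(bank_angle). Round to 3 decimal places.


Step 1: Convert 72 degrees to radians = 1.256637
Step 2: cos(72 deg) = 0.309017
Step 3: n = 1 / 0.309017 = 3.236

3.236


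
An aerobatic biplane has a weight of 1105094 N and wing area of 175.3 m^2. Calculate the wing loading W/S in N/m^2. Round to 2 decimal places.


Step 1: Wing loading = W / S = 1105094 / 175.3
Step 2: Wing loading = 6304.02 N/m^2

6304.02


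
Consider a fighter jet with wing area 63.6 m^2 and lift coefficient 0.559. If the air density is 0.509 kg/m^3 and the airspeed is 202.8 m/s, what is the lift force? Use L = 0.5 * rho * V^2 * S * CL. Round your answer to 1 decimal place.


Step 1: Calculate dynamic pressure q = 0.5 * 0.509 * 202.8^2 = 0.5 * 0.509 * 41127.84 = 10467.0353 Pa
Step 2: Multiply by wing area and lift coefficient: L = 10467.0353 * 63.6 * 0.559
Step 3: L = 665703.4438 * 0.559 = 372128.2 N

372128.2


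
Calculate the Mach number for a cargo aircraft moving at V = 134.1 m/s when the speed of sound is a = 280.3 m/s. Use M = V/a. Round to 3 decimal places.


Step 1: M = V / a = 134.1 / 280.3
Step 2: M = 0.478

0.478


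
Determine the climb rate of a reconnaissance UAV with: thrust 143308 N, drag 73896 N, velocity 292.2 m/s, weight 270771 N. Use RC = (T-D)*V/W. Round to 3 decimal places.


Step 1: Excess thrust = T - D = 143308 - 73896 = 69412 N
Step 2: Excess power = 69412 * 292.2 = 20282186.4 W
Step 3: RC = 20282186.4 / 270771 = 74.905 m/s

74.905


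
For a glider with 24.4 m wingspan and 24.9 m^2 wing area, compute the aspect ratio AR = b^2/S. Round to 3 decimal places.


Step 1: b^2 = 24.4^2 = 595.36
Step 2: AR = 595.36 / 24.9 = 23.910

23.910


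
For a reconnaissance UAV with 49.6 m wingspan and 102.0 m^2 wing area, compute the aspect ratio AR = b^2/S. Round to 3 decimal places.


Step 1: b^2 = 49.6^2 = 2460.16
Step 2: AR = 2460.16 / 102.0 = 24.119

24.119


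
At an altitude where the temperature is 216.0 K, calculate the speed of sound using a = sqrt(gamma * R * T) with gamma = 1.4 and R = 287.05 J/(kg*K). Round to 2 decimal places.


Step 1: gamma * R * T = 1.4 * 287.05 * 216.0 = 86803.92
Step 2: a = sqrt(86803.92) = 294.63 m/s

294.63


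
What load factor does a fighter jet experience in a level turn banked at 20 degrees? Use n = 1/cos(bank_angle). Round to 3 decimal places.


Step 1: Convert 20 degrees to radians = 0.349066
Step 2: cos(20 deg) = 0.939693
Step 3: n = 1 / 0.939693 = 1.064

1.064


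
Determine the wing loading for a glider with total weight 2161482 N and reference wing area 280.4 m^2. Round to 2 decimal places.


Step 1: Wing loading = W / S = 2161482 / 280.4
Step 2: Wing loading = 7708.57 N/m^2

7708.57


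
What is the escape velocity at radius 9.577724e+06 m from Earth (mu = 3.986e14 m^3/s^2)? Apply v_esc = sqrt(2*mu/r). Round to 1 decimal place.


Step 1: 2*mu/r = 2 * 3.986e14 / 9.577724e+06 = 83234806.098
Step 2: v_esc = sqrt(83234806.098) = 9123.3 m/s

9123.3


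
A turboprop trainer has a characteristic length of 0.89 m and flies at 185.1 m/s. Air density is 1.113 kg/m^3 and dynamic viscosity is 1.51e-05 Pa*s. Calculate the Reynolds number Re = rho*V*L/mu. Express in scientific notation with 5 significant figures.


Step 1: Numerator = rho * V * L = 1.113 * 185.1 * 0.89 = 183.354507
Step 2: Re = 183.354507 / 1.51e-05
Step 3: Re = 1.2143e+07

1.2143e+07


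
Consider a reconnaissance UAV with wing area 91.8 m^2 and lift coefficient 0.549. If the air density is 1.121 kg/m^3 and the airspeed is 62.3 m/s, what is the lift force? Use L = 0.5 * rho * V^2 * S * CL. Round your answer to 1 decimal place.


Step 1: Calculate dynamic pressure q = 0.5 * 1.121 * 62.3^2 = 0.5 * 1.121 * 3881.29 = 2175.463 Pa
Step 2: Multiply by wing area and lift coefficient: L = 2175.463 * 91.8 * 0.549
Step 3: L = 199707.5075 * 0.549 = 109639.4 N

109639.4


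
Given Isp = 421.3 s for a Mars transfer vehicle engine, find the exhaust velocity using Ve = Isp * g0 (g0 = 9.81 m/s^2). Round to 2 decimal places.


Step 1: Ve = Isp * g0 = 421.3 * 9.81
Step 2: Ve = 4132.95 m/s

4132.95


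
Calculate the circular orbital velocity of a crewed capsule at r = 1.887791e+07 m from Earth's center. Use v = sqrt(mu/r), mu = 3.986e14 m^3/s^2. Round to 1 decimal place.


Step 1: mu / r = 3.986e14 / 1.887791e+07 = 21114625.5067
Step 2: v = sqrt(21114625.5067) = 4595.1 m/s

4595.1


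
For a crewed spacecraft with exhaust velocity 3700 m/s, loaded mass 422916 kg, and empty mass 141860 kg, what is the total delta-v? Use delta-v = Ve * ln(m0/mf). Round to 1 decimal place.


Step 1: Mass ratio m0/mf = 422916 / 141860 = 2.981221
Step 2: ln(2.981221) = 1.092333
Step 3: delta-v = 3700 * 1.092333 = 4041.6 m/s

4041.6


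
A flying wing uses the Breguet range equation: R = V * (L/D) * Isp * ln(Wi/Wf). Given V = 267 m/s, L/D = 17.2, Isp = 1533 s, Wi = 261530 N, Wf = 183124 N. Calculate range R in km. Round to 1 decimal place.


Step 1: Coefficient = V * (L/D) * Isp = 267 * 17.2 * 1533 = 7040149.2 m
Step 2: Wi/Wf = 261530 / 183124 = 1.428158
Step 3: ln(1.428158) = 0.356385
Step 4: R = 7040149.2 * 0.356385 = 2509007.0 m = 2509.0 km

2509.0


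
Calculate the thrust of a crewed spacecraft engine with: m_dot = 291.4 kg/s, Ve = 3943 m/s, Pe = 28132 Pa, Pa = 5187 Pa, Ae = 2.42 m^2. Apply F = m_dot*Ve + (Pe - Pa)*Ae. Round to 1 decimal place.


Step 1: Momentum thrust = m_dot * Ve = 291.4 * 3943 = 1148990.2 N
Step 2: Pressure thrust = (Pe - Pa) * Ae = (28132 - 5187) * 2.42 = 55526.90 N
Step 3: Total thrust F = 1148990.2 + 55526.90 = 1204517.1 N

1204517.1


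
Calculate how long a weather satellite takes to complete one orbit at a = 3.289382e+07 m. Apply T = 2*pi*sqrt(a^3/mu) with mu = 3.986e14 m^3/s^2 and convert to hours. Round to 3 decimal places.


Step 1: a^3 / mu = 3.559122e+22 / 3.986e14 = 8.929058e+07
Step 2: sqrt(8.929058e+07) = 9449.3693 s
Step 3: T = 2*pi * 9449.3693 = 59372.14 s
Step 4: T in hours = 59372.14 / 3600 = 16.492 hours

16.492


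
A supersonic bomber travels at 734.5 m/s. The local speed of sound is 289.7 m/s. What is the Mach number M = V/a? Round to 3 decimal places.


Step 1: M = V / a = 734.5 / 289.7
Step 2: M = 2.535

2.535


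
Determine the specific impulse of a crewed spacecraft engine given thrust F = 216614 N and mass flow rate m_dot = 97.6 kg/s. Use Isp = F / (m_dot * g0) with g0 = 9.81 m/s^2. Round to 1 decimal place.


Step 1: m_dot * g0 = 97.6 * 9.81 = 957.46
Step 2: Isp = 216614 / 957.46 = 226.2 s

226.2


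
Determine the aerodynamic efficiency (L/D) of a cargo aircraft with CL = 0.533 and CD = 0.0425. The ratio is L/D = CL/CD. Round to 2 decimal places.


Step 1: L/D = CL / CD = 0.533 / 0.0425
Step 2: L/D = 12.54

12.54


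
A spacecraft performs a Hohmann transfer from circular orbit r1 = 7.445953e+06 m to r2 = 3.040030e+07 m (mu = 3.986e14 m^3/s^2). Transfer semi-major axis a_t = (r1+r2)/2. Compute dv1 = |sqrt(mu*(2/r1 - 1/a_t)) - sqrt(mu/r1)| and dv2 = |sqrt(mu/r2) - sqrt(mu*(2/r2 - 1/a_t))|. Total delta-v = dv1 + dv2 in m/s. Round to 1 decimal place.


Step 1: Transfer semi-major axis a_t = (7.445953e+06 + 3.040030e+07) / 2 = 1.892313e+07 m
Step 2: v1 (circular at r1) = sqrt(mu/r1) = 7316.59 m/s
Step 3: v_t1 = sqrt(mu*(2/r1 - 1/a_t)) = 9273.66 m/s
Step 4: dv1 = |9273.66 - 7316.59| = 1957.07 m/s
Step 5: v2 (circular at r2) = 3621.01 m/s, v_t2 = 2271.4 m/s
Step 6: dv2 = |3621.01 - 2271.4| = 1349.61 m/s
Step 7: Total delta-v = 1957.07 + 1349.61 = 3306.7 m/s

3306.7


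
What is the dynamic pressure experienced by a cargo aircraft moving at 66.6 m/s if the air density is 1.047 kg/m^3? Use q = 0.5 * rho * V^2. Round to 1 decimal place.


Step 1: V^2 = 66.6^2 = 4435.56
Step 2: q = 0.5 * 1.047 * 4435.56
Step 3: q = 2322.0 Pa

2322.0


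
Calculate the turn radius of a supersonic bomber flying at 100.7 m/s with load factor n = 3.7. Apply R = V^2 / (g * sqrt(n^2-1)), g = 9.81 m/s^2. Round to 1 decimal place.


Step 1: V^2 = 100.7^2 = 10140.49
Step 2: n^2 - 1 = 3.7^2 - 1 = 12.69
Step 3: sqrt(12.69) = 3.562303
Step 4: R = 10140.49 / (9.81 * 3.562303) = 290.2 m

290.2
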